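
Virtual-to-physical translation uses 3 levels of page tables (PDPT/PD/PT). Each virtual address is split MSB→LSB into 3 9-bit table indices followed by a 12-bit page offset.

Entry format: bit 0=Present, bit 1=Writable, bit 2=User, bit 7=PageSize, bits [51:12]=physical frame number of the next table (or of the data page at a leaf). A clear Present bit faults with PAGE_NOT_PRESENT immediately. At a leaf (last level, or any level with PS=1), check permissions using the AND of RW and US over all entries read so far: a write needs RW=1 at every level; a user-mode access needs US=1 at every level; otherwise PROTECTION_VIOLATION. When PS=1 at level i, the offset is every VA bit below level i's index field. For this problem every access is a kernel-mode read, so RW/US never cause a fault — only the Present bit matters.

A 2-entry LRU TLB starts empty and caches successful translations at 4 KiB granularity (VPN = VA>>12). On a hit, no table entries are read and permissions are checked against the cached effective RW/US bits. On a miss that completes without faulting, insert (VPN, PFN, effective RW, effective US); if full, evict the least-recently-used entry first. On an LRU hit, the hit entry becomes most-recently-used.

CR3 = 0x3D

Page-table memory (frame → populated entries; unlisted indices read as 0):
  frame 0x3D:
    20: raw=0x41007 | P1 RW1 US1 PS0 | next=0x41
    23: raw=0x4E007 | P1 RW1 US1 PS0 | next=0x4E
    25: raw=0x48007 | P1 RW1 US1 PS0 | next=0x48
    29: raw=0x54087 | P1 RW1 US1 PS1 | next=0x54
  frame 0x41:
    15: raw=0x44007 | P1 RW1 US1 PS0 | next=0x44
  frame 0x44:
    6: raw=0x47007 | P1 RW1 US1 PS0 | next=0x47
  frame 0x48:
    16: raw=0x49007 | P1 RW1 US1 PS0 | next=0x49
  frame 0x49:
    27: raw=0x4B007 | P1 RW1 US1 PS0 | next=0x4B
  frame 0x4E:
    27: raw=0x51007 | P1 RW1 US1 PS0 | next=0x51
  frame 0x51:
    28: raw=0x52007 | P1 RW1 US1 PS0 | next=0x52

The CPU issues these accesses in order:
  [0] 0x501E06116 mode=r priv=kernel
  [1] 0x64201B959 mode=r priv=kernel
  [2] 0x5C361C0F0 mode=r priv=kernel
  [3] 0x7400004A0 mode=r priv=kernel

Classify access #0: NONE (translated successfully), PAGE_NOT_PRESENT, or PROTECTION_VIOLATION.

Trace:
#0 VA=0x501E06116 (r,kernel):
  [0] read 0x3D idx=20: raw=0x41007 flags P=1 W=1 U=1 S=0
  [1] read 0x41 idx=15: raw=0x44007 flags P=1 W=1 U=1 S=0
  [2] read 0x44 idx=6: raw=0x47007 flags P=1 W=1 U=1 S=0
  ⇒ phys 0x47116  [3 reads]
#1 VA=0x64201B959 (r,kernel):
  [0] read 0x3D idx=25: raw=0x48007 flags P=1 W=1 U=1 S=0
  [1] read 0x48 idx=16: raw=0x49007 flags P=1 W=1 U=1 S=0
  [2] read 0x49 idx=27: raw=0x4B007 flags P=1 W=1 U=1 S=0
  ⇒ phys 0x4B959  [3 reads]
#2 VA=0x5C361C0F0 (r,kernel):
  [0] read 0x3D idx=23: raw=0x4E007 flags P=1 W=1 U=1 S=0
  [1] read 0x4E idx=27: raw=0x51007 flags P=1 W=1 U=1 S=0
  [2] read 0x51 idx=28: raw=0x52007 flags P=1 W=1 U=1 S=0
  ⇒ phys 0x520F0  [3 reads]
#3 VA=0x7400004A0 (r,kernel):
  [0] read 0x3D idx=29: raw=0x54087 flags P=1 W=1 U=1 S=1
  ⇒ phys 0x544A0 (huge @L0)  [1 reads]

Access #0 fault: NONE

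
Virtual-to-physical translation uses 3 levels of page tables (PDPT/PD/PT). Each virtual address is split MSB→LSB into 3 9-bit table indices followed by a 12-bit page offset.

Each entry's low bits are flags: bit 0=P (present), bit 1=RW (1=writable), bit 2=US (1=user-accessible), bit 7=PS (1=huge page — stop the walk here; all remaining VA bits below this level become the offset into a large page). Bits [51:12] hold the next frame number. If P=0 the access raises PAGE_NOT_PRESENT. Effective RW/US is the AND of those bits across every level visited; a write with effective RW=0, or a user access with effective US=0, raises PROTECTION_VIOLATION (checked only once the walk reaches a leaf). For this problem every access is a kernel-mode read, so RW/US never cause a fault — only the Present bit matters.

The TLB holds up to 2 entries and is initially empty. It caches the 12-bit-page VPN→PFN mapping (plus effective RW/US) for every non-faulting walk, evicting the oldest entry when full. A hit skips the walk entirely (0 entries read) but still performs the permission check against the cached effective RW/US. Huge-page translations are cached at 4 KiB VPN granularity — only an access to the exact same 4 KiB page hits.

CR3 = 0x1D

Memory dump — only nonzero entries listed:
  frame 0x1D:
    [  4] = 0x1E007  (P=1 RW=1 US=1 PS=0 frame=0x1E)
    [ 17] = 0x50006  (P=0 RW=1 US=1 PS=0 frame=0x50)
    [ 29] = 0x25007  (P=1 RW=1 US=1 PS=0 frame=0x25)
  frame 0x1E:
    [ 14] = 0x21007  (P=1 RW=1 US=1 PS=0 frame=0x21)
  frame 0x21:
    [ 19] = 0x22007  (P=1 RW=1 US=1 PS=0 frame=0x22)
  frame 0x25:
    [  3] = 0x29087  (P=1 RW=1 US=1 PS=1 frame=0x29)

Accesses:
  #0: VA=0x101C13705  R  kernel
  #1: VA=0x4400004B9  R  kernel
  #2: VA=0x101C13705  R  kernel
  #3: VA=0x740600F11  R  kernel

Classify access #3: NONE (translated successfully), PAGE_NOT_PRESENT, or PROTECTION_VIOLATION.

Trace:
#0 VA=0x101C13705 (r,kernel):
  lvl0: tbl 0x1D, slot 4 ⇒ 0x1E007 (P1/RW1/US1/PS0)
  lvl1: tbl 0x1E, slot 14 ⇒ 0x21007 (P1/RW1/US1/PS0)
  lvl2: tbl 0x21, slot 19 ⇒ 0x22007 (P1/RW1/US1/PS0)
  → PA=0x22705  (3 entries read)
#1 VA=0x4400004B9 (r,kernel):
  lvl0: tbl 0x1D, slot 17 ⇒ 0x50006 (P0/RW1/US1/PS0)
  → PAGE_NOT_PRESENT  (1 entries read)
#2 VA=0x101C13705 (r,kernel):
  TLB hit vpn=0x101C13 → PA=0x22705
#3 VA=0x740600F11 (r,kernel):
  lvl0: tbl 0x1D, slot 29 ⇒ 0x25007 (P1/RW1/US1/PS0)
  lvl1: tbl 0x25, slot 3 ⇒ 0x29087 (P1/RW1/US1/PS1)
  → PA=0x29F11 (huge @L1)  (2 entries read)

Access #3 fault: NONE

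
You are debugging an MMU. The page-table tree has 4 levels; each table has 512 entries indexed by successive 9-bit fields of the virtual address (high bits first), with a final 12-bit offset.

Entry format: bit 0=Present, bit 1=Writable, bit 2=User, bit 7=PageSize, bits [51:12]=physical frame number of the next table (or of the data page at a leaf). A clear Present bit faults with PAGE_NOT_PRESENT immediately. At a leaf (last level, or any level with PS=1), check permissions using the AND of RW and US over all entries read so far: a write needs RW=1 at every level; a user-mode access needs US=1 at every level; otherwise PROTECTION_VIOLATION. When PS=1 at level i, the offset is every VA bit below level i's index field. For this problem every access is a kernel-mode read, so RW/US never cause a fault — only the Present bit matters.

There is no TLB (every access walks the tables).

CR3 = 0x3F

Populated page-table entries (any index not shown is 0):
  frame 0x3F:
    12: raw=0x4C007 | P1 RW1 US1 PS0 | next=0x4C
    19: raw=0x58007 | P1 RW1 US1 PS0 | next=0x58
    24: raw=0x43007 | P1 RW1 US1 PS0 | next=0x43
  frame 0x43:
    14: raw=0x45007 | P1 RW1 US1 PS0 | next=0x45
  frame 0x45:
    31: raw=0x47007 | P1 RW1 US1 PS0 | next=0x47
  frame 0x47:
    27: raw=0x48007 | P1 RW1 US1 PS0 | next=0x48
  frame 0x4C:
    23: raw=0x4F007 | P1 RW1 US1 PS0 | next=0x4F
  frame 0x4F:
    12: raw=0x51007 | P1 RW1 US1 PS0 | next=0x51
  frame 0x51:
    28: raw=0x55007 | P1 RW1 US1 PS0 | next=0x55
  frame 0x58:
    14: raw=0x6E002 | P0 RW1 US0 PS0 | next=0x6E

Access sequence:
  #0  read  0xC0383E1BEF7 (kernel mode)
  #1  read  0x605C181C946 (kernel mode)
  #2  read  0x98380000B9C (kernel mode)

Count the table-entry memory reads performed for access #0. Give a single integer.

Per-access translation:
#0 VA=0xC0383E1BEF7 (r,kernel):
  L0 @0x3F[24] → 0x43007  P=1,RW=1,US=1,PS=0
  L1 @0x43[14] → 0x45007  P=1,RW=1,US=1,PS=0
  L2 @0x45[31] → 0x47007  P=1,RW=1,US=1,PS=0
  L3 @0x47[27] → 0x48007  P=1,RW=1,US=1,PS=0
  ⇒ phys 0x48EF7  [4 reads]
#1 VA=0x605C181C946 (r,kernel):
  L0 @0x3F[12] → 0x4C007  P=1,RW=1,US=1,PS=0
  L1 @0x4C[23] → 0x4F007  P=1,RW=1,US=1,PS=0
  L2 @0x4F[12] → 0x51007  P=1,RW=1,US=1,PS=0
  L3 @0x51[28] → 0x55007  P=1,RW=1,US=1,PS=0
  ⇒ phys 0x55946  [4 reads]
#2 VA=0x98380000B9C (r,kernel):
  L0 @0x3F[19] → 0x58007  P=1,RW=1,US=1,PS=0
  L1 @0x58[14] → 0x6E002  P=0,RW=1,US=0,PS=0
  ⇒ fault: PAGE_NOT_PRESENT  — 2 lookups

Entries read for #0: 4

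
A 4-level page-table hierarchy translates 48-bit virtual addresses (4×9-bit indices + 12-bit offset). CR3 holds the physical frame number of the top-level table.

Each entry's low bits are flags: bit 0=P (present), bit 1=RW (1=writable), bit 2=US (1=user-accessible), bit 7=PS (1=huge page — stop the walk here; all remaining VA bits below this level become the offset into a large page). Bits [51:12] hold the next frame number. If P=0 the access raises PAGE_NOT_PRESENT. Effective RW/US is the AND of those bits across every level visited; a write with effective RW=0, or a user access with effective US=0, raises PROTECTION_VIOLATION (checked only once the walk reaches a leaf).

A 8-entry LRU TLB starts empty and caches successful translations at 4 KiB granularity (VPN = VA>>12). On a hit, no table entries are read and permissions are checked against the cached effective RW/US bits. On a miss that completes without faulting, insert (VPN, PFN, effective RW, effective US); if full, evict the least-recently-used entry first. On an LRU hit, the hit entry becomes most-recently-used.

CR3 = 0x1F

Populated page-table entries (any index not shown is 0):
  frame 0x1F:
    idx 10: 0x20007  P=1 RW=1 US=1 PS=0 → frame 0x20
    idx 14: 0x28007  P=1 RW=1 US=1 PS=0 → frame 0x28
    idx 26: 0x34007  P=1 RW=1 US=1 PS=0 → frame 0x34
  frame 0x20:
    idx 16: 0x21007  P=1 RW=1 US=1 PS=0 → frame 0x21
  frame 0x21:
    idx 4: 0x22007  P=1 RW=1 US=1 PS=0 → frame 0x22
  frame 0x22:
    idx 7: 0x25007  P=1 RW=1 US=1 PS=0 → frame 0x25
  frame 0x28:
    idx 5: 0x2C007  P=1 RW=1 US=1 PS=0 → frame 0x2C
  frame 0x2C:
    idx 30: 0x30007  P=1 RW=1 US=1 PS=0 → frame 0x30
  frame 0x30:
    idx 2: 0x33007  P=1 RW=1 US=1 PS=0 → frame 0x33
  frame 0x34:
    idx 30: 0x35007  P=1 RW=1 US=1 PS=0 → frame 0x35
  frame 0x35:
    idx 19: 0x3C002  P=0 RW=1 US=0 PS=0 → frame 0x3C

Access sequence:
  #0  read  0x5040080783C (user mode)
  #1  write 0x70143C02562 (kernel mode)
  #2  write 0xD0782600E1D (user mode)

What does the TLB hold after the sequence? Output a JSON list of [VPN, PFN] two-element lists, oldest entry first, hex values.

Per-access translation:
#0 VA=0x5040080783C (r,user):
  L0: frame=0x1F idx=10 entry=0x20007 [P=1 RW=1 US=1 PS=0]
  L1: frame=0x20 idx=16 entry=0x21007 [P=1 RW=1 US=1 PS=0]
  L2: frame=0x21 idx=4 entry=0x22007 [P=1 RW=1 US=1 PS=0]
  L3: frame=0x22 idx=7 entry=0x25007 [P=1 RW=1 US=1 PS=0]
  ⇒ phys 0x2583C  [4 reads]
#1 VA=0x70143C02562 (w,kernel):
  L0: frame=0x1F idx=14 entry=0x28007 [P=1 RW=1 US=1 PS=0]
  L1: frame=0x28 idx=5 entry=0x2C007 [P=1 RW=1 US=1 PS=0]
  L2: frame=0x2C idx=30 entry=0x30007 [P=1 RW=1 US=1 PS=0]
  L3: frame=0x30 idx=2 entry=0x33007 [P=1 RW=1 US=1 PS=0]
  ⇒ phys 0x33562  [4 reads]
#2 VA=0xD0782600E1D (w,user):
  L0: frame=0x1F idx=26 entry=0x34007 [P=1 RW=1 US=1 PS=0]
  L1: frame=0x34 idx=30 entry=0x35007 [P=1 RW=1 US=1 PS=0]
  L2: frame=0x35 idx=19 entry=0x3C002 [P=0 RW=1 US=0 PS=0]
  ✗ PAGE_NOT_PRESENT  [3 reads]

TLB: [["0x50400807", "0x25"], ["0x70143C02", "0x33"]]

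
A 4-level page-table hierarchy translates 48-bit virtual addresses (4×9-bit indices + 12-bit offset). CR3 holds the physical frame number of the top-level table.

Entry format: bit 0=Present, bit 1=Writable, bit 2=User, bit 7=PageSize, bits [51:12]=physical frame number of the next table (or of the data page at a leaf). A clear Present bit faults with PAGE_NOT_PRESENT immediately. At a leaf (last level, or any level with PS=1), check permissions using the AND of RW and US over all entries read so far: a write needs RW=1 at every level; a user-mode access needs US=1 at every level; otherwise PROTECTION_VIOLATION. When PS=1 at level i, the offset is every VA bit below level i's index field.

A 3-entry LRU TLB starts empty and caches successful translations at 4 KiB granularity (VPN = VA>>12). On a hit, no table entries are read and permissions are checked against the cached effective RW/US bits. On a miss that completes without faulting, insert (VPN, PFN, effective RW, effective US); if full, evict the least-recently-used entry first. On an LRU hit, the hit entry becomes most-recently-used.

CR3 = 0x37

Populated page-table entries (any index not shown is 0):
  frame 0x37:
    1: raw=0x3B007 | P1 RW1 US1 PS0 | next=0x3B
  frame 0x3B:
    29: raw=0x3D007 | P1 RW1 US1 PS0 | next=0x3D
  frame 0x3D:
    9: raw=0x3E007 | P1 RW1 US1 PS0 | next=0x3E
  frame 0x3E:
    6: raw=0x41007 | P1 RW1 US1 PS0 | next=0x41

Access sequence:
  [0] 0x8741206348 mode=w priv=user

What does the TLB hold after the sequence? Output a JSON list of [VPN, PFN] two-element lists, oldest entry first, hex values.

Trace:
#0 VA=0x8741206348 (w,user):
  [0] read 0x37 idx=1: raw=0x3B007 flags P=1 W=1 U=1 S=0
  [1] read 0x3B idx=29: raw=0x3D007 flags P=1 W=1 U=1 S=0
  [2] read 0x3D idx=9: raw=0x3E007 flags P=1 W=1 U=1 S=0
  [3] read 0x3E idx=6: raw=0x41007 flags P=1 W=1 U=1 S=0
  ✓ 0x41348  — 4 lookups

TLB: [["0x8741206", "0x41"]]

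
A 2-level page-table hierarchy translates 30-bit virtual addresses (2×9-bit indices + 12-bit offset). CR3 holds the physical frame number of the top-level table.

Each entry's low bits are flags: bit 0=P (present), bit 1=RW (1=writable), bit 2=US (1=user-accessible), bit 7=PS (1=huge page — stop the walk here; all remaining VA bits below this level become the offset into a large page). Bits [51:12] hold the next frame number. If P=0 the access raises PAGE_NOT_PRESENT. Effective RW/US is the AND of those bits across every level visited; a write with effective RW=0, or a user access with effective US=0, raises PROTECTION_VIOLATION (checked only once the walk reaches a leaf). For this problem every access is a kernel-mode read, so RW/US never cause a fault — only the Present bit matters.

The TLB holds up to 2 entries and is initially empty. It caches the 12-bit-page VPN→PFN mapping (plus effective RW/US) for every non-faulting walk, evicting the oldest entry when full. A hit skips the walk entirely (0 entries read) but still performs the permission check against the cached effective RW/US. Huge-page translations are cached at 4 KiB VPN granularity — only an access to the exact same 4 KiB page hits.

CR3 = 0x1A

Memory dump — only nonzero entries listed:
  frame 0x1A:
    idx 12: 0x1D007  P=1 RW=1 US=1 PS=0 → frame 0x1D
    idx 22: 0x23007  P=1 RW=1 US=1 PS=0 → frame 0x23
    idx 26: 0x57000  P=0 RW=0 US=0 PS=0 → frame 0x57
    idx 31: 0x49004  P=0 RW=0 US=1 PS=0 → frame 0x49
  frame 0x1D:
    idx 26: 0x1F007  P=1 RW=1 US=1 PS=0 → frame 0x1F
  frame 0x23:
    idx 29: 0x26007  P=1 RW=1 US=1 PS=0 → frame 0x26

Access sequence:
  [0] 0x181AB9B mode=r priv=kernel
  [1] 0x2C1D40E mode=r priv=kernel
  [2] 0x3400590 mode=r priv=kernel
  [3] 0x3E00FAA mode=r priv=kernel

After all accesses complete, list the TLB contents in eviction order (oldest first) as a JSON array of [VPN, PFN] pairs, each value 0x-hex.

Trace:
#0 VA=0x181AB9B (r,kernel):
  [0] read 0x1A idx=12: raw=0x1D007 flags P=1 W=1 U=1 S=0
  [1] read 0x1D idx=26: raw=0x1F007 flags P=1 W=1 U=1 S=0
  ⇒ phys 0x1FB9B  [2 reads]
#1 VA=0x2C1D40E (r,kernel):
  [0] read 0x1A idx=22: raw=0x23007 flags P=1 W=1 U=1 S=0
  [1] read 0x23 idx=29: raw=0x26007 flags P=1 W=1 U=1 S=0
  ⇒ phys 0x2640E  [2 reads]
#2 VA=0x3400590 (r,kernel):
  [0] read 0x1A idx=26: raw=0x57000 flags P=0 W=0 U=0 S=0
  ⇒ fault: PAGE_NOT_PRESENT  — 1 lookups
#3 VA=0x3E00FAA (r,kernel):
  [0] read 0x1A idx=31: raw=0x49004 flags P=0 W=0 U=1 S=0
  ⇒ fault: PAGE_NOT_PRESENT  — 1 lookups

TLB: [["0x181A", "0x1F"], ["0x2C1D", "0x26"]]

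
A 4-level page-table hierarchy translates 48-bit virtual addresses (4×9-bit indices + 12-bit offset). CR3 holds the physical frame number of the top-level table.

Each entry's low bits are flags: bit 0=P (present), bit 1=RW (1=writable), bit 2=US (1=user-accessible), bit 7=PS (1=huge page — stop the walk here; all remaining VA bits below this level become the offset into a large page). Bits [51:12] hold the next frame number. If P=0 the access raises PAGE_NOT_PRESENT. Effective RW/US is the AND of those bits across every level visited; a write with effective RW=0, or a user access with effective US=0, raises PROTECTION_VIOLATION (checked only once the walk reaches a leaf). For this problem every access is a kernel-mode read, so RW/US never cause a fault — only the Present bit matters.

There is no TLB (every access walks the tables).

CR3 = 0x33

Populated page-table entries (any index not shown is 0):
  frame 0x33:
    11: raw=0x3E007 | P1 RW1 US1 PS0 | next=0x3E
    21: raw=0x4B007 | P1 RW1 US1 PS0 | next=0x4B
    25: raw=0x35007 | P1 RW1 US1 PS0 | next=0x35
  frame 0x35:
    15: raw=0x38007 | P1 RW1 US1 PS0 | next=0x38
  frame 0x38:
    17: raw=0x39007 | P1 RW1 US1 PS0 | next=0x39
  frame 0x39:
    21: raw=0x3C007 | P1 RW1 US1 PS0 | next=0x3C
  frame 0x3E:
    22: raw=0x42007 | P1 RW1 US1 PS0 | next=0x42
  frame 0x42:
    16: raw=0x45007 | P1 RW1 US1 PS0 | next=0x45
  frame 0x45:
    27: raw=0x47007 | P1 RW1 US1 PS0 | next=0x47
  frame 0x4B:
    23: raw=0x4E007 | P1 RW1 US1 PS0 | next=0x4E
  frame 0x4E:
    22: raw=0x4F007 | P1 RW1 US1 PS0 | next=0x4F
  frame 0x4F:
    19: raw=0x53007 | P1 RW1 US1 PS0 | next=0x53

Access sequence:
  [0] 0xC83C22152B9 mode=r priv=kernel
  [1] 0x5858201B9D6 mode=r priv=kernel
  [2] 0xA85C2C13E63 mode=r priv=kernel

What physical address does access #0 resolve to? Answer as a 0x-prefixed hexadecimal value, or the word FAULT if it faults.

Walk each access:
#0 VA=0xC83C22152B9 (r,kernel):
  L0 @0x33[25] → 0x35007  P=1,RW=1,US=1,PS=0
  L1 @0x35[15] → 0x38007  P=1,RW=1,US=1,PS=0
  L2 @0x38[17] → 0x39007  P=1,RW=1,US=1,PS=0
  L3 @0x39[21] → 0x3C007  P=1,RW=1,US=1,PS=0
  ✓ 0x3C2B9  — 4 lookups
#1 VA=0x5858201B9D6 (r,kernel):
  L0 @0x33[11] → 0x3E007  P=1,RW=1,US=1,PS=0
  L1 @0x3E[22] → 0x42007  P=1,RW=1,US=1,PS=0
  L2 @0x42[16] → 0x45007  P=1,RW=1,US=1,PS=0
  L3 @0x45[27] → 0x47007  P=1,RW=1,US=1,PS=0
  ✓ 0x479D6  — 4 lookups
#2 VA=0xA85C2C13E63 (r,kernel):
  L0 @0x33[21] → 0x4B007  P=1,RW=1,US=1,PS=0
  L1 @0x4B[23] → 0x4E007  P=1,RW=1,US=1,PS=0
  L2 @0x4E[22] → 0x4F007  P=1,RW=1,US=1,PS=0
  L3 @0x4F[19] → 0x53007  P=1,RW=1,US=1,PS=0
  ✓ 0x53E63  — 4 lookups

Access #0 PA: 0x3C2B9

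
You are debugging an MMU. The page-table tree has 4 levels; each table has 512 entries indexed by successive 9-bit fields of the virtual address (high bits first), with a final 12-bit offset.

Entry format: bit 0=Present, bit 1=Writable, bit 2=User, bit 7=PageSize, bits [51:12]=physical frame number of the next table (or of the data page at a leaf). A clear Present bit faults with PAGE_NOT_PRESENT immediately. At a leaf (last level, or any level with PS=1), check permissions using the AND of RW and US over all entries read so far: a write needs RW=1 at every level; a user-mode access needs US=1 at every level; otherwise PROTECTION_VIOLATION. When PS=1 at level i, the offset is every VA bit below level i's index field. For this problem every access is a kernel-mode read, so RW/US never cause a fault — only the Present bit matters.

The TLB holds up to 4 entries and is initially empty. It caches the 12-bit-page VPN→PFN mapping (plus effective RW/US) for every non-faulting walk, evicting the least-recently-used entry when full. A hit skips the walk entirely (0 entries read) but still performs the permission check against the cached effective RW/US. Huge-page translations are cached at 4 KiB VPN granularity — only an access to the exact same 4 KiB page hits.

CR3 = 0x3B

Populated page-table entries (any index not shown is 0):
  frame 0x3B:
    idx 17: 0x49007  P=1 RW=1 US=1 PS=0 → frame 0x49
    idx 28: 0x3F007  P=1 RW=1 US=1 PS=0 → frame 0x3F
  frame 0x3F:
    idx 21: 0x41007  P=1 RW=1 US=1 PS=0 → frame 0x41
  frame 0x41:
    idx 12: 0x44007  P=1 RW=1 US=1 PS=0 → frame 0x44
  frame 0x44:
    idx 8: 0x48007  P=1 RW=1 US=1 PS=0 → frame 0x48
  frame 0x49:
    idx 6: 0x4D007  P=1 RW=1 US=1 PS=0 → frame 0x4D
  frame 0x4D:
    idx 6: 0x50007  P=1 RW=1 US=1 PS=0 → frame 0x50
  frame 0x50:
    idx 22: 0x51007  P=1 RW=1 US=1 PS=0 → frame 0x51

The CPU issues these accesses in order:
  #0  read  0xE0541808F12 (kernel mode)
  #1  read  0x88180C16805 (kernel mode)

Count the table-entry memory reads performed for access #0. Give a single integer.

Trace:
#0 VA=0xE0541808F12 (r,kernel):
  [0] read 0x3B idx=28: raw=0x3F007 flags P=1 W=1 U=1 S=0
  [1] read 0x3F idx=21: raw=0x41007 flags P=1 W=1 U=1 S=0
  [2] read 0x41 idx=12: raw=0x44007 flags P=1 W=1 U=1 S=0
  [3] read 0x44 idx=8: raw=0x48007 flags P=1 W=1 U=1 S=0
  ✓ 0x48F12  — 4 lookups
#1 VA=0x88180C16805 (r,kernel):
  [0] read 0x3B idx=17: raw=0x49007 flags P=1 W=1 U=1 S=0
  [1] read 0x49 idx=6: raw=0x4D007 flags P=1 W=1 U=1 S=0
  [2] read 0x4D idx=6: raw=0x50007 flags P=1 W=1 U=1 S=0
  [3] read 0x50 idx=22: raw=0x51007 flags P=1 W=1 U=1 S=0
  ✓ 0x51805  — 4 lookups

Entries read for #0: 4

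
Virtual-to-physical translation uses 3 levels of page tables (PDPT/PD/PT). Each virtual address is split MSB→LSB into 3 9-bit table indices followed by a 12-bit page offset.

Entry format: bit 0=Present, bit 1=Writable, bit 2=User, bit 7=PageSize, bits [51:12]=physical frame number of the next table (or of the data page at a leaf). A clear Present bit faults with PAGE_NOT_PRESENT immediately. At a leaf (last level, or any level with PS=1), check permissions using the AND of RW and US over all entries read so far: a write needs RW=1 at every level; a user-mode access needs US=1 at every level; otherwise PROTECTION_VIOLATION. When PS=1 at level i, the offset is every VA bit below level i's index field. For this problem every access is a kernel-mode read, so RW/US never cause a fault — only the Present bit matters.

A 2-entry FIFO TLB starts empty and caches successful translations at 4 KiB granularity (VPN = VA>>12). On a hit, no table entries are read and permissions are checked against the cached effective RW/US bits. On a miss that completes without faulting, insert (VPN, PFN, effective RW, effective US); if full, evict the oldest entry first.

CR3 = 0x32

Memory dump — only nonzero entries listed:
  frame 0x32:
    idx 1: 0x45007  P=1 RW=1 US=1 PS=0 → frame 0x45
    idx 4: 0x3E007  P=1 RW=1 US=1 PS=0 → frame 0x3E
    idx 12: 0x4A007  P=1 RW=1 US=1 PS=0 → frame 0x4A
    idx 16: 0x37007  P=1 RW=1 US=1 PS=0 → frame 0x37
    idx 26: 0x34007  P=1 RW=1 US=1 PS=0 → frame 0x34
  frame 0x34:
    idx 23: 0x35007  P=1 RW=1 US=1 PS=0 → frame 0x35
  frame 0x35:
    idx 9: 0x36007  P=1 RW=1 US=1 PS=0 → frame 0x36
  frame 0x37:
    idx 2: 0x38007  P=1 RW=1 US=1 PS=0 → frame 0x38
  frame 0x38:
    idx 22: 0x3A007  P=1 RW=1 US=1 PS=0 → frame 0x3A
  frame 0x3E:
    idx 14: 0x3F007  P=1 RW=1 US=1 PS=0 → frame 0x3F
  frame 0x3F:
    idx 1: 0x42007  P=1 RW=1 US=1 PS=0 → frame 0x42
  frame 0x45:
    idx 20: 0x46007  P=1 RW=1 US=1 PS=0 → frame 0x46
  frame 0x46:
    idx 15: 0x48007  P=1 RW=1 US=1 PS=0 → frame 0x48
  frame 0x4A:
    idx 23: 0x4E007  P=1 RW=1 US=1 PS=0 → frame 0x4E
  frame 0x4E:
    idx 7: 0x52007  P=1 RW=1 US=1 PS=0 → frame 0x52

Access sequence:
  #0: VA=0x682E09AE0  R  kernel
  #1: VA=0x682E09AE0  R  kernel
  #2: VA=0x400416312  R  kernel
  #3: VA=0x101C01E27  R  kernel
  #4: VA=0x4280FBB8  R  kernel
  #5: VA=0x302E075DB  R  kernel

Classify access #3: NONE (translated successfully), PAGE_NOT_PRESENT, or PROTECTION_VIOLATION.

Walk each access:
#0 VA=0x682E09AE0 (r,kernel):
  lvl0: tbl 0x32, slot 26 ⇒ 0x34007 (P1/RW1/US1/PS0)
  lvl1: tbl 0x34, slot 23 ⇒ 0x35007 (P1/RW1/US1/PS0)
  lvl2: tbl 0x35, slot 9 ⇒ 0x36007 (P1/RW1/US1/PS0)
  ✓ 0x36AE0  — 3 lookups
#1 VA=0x682E09AE0 (r,kernel):
  TLB hit vpn=0x682E09 → PA=0x36AE0
#2 VA=0x400416312 (r,kernel):
  lvl0: tbl 0x32, slot 16 ⇒ 0x37007 (P1/RW1/US1/PS0)
  lvl1: tbl 0x37, slot 2 ⇒ 0x38007 (P1/RW1/US1/PS0)
  lvl2: tbl 0x38, slot 22 ⇒ 0x3A007 (P1/RW1/US1/PS0)
  ✓ 0x3A312  — 3 lookups
#3 VA=0x101C01E27 (r,kernel):
  lvl0: tbl 0x32, slot 4 ⇒ 0x3E007 (P1/RW1/US1/PS0)
  lvl1: tbl 0x3E, slot 14 ⇒ 0x3F007 (P1/RW1/US1/PS0)
  lvl2: tbl 0x3F, slot 1 ⇒ 0x42007 (P1/RW1/US1/PS0)
  ✓ 0x42E27  — 3 lookups
#4 VA=0x4280FBB8 (r,kernel):
  lvl0: tbl 0x32, slot 1 ⇒ 0x45007 (P1/RW1/US1/PS0)
  lvl1: tbl 0x45, slot 20 ⇒ 0x46007 (P1/RW1/US1/PS0)
  lvl2: tbl 0x46, slot 15 ⇒ 0x48007 (P1/RW1/US1/PS0)
  ✓ 0x48BB8  — 3 lookups
#5 VA=0x302E075DB (r,kernel):
  lvl0: tbl 0x32, slot 12 ⇒ 0x4A007 (P1/RW1/US1/PS0)
  lvl1: tbl 0x4A, slot 23 ⇒ 0x4E007 (P1/RW1/US1/PS0)
  lvl2: tbl 0x4E, slot 7 ⇒ 0x52007 (P1/RW1/US1/PS0)
  ✓ 0x525DB  — 3 lookups

Access #3 fault: NONE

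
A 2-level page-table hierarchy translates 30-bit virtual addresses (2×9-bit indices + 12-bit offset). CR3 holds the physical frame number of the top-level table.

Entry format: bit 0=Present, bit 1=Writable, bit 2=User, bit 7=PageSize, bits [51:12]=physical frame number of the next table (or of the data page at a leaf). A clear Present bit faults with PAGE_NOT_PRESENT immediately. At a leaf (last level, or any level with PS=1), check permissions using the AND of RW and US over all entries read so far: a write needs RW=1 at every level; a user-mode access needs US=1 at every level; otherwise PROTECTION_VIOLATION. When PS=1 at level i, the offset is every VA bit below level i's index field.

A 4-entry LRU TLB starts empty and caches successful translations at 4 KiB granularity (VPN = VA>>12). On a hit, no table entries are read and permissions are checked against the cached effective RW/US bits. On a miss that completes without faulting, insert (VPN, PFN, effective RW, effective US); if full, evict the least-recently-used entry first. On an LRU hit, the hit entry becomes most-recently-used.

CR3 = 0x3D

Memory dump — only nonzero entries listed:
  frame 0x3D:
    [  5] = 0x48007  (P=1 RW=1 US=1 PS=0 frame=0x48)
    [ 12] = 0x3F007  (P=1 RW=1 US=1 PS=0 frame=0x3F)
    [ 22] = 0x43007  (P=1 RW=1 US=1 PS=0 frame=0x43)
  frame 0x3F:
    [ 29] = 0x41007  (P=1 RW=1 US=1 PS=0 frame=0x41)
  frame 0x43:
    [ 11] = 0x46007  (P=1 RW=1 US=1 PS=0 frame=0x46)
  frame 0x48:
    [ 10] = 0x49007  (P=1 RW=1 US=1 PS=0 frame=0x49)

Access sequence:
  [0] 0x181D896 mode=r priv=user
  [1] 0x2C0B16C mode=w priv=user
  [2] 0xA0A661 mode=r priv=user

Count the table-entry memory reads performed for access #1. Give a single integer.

Per-access translation:
#0 VA=0x181D896 (r,user):
  L0: frame=0x3D idx=12 entry=0x3F007 [P=1 RW=1 US=1 PS=0]
  L1: frame=0x3F idx=29 entry=0x41007 [P=1 RW=1 US=1 PS=0]
  → PA=0x41896  (2 entries read)
#1 VA=0x2C0B16C (w,user):
  L0: frame=0x3D idx=22 entry=0x43007 [P=1 RW=1 US=1 PS=0]
  L1: frame=0x43 idx=11 entry=0x46007 [P=1 RW=1 US=1 PS=0]
  → PA=0x4616C  (2 entries read)
#2 VA=0xA0A661 (r,user):
  L0: frame=0x3D idx=5 entry=0x48007 [P=1 RW=1 US=1 PS=0]
  L1: frame=0x48 idx=10 entry=0x49007 [P=1 RW=1 US=1 PS=0]
  → PA=0x49661  (2 entries read)

Entries read for #1: 2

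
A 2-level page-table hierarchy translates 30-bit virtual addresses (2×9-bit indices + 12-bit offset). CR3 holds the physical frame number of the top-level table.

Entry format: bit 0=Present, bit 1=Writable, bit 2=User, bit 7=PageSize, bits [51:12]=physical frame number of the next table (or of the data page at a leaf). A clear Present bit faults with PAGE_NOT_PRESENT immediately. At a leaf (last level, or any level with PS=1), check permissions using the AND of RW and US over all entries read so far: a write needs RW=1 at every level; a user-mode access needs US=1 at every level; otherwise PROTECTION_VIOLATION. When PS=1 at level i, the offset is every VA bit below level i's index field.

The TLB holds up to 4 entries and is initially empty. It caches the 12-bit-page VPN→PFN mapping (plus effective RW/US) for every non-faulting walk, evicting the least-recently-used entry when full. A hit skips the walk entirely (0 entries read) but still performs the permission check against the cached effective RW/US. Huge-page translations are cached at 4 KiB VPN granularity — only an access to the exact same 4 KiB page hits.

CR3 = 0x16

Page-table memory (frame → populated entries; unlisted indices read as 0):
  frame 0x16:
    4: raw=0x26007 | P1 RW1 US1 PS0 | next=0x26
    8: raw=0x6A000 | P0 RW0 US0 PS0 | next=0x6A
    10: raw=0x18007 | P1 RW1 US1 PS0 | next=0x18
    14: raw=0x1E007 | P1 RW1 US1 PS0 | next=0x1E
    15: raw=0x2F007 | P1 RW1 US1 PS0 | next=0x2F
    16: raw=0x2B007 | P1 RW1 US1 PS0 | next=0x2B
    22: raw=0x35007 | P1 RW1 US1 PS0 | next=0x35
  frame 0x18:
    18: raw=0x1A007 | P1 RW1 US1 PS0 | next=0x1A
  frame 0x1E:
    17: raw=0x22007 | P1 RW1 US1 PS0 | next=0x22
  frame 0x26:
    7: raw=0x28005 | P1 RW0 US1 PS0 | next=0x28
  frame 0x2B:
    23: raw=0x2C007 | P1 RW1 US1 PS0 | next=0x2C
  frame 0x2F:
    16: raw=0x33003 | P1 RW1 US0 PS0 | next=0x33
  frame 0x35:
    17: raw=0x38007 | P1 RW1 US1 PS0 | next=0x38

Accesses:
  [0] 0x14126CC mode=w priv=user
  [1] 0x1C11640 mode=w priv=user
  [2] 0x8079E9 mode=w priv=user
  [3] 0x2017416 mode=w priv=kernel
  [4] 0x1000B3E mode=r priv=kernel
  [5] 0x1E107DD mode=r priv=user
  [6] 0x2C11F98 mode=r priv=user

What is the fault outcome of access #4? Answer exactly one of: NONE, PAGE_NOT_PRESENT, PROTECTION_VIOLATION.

Per-access translation:
#0 VA=0x14126CC (w,user):
  L0: frame=0x16 idx=10 entry=0x18007 [P=1 RW=1 US=1 PS=0]
  L1: frame=0x18 idx=18 entry=0x1A007 [P=1 RW=1 US=1 PS=0]
  → PA=0x1A6CC  (2 entries read)
#1 VA=0x1C11640 (w,user):
  L0: frame=0x16 idx=14 entry=0x1E007 [P=1 RW=1 US=1 PS=0]
  L1: frame=0x1E idx=17 entry=0x22007 [P=1 RW=1 US=1 PS=0]
  → PA=0x22640  (2 entries read)
#2 VA=0x8079E9 (w,user):
  L0: frame=0x16 idx=4 entry=0x26007 [P=1 RW=1 US=1 PS=0]
  L1: frame=0x26 idx=7 entry=0x28005 [P=1 RW=0 US=1 PS=0]
  ✗ PROTECTION_VIOLATION  [2 reads]
#3 VA=0x2017416 (w,kernel):
  L0: frame=0x16 idx=16 entry=0x2B007 [P=1 RW=1 US=1 PS=0]
  L1: frame=0x2B idx=23 entry=0x2C007 [P=1 RW=1 US=1 PS=0]
  → PA=0x2C416  (2 entries read)
#4 VA=0x1000B3E (r,kernel):
  L0: frame=0x16 idx=8 entry=0x6A000 [P=0 RW=0 US=0 PS=0]
  ✗ PAGE_NOT_PRESENT  [1 reads]
#5 VA=0x1E107DD (r,user):
  L0: frame=0x16 idx=15 entry=0x2F007 [P=1 RW=1 US=1 PS=0]
  L1: frame=0x2F idx=16 entry=0x33003 [P=1 RW=1 US=0 PS=0]
  ✗ PROTECTION_VIOLATION  [2 reads]
#6 VA=0x2C11F98 (r,user):
  L0: frame=0x16 idx=22 entry=0x35007 [P=1 RW=1 US=1 PS=0]
  L1: frame=0x35 idx=17 entry=0x38007 [P=1 RW=1 US=1 PS=0]
  → PA=0x38F98  (2 entries read)

Access #4 fault: PAGE_NOT_PRESENT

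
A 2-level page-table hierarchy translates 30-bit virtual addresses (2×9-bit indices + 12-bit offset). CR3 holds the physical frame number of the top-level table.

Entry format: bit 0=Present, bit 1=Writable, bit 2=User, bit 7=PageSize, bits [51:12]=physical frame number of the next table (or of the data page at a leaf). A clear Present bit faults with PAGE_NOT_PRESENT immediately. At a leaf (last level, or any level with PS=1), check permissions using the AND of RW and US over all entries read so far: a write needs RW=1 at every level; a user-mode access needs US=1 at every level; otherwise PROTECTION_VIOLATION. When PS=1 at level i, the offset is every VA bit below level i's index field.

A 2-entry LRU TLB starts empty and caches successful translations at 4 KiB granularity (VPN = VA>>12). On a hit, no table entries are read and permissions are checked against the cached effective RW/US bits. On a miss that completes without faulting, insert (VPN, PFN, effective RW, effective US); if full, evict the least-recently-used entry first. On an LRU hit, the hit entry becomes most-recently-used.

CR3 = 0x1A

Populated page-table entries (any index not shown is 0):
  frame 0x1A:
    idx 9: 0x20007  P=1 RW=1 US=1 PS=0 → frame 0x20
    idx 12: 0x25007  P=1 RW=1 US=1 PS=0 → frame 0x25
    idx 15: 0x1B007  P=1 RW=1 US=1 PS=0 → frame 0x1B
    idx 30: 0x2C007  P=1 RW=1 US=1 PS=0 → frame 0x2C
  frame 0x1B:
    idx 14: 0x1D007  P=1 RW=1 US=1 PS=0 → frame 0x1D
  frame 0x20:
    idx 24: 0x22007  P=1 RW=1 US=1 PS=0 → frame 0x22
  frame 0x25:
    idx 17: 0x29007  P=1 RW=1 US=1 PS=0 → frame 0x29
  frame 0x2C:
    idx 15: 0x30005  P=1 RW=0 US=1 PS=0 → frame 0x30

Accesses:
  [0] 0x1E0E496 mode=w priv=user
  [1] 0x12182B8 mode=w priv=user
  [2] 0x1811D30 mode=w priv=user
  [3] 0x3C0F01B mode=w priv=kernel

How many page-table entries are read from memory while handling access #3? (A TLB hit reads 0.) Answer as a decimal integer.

Trace:
#0 VA=0x1E0E496 (w,user):
  lvl0: tbl 0x1A, slot 15 ⇒ 0x1B007 (P1/RW1/US1/PS0)
  lvl1: tbl 0x1B, slot 14 ⇒ 0x1D007 (P1/RW1/US1/PS0)
  → PA=0x1D496  (2 entries read)
#1 VA=0x12182B8 (w,user):
  lvl0: tbl 0x1A, slot 9 ⇒ 0x20007 (P1/RW1/US1/PS0)
  lvl1: tbl 0x20, slot 24 ⇒ 0x22007 (P1/RW1/US1/PS0)
  → PA=0x222B8  (2 entries read)
#2 VA=0x1811D30 (w,user):
  lvl0: tbl 0x1A, slot 12 ⇒ 0x25007 (P1/RW1/US1/PS0)
  lvl1: tbl 0x25, slot 17 ⇒ 0x29007 (P1/RW1/US1/PS0)
  → PA=0x29D30  (2 entries read)
#3 VA=0x3C0F01B (w,kernel):
  lvl0: tbl 0x1A, slot 30 ⇒ 0x2C007 (P1/RW1/US1/PS0)
  lvl1: tbl 0x2C, slot 15 ⇒ 0x30005 (P1/RW0/US1/PS0)
  ⇒ fault: PROTECTION_VIOLATION  — 2 lookups

Entries read for #3: 2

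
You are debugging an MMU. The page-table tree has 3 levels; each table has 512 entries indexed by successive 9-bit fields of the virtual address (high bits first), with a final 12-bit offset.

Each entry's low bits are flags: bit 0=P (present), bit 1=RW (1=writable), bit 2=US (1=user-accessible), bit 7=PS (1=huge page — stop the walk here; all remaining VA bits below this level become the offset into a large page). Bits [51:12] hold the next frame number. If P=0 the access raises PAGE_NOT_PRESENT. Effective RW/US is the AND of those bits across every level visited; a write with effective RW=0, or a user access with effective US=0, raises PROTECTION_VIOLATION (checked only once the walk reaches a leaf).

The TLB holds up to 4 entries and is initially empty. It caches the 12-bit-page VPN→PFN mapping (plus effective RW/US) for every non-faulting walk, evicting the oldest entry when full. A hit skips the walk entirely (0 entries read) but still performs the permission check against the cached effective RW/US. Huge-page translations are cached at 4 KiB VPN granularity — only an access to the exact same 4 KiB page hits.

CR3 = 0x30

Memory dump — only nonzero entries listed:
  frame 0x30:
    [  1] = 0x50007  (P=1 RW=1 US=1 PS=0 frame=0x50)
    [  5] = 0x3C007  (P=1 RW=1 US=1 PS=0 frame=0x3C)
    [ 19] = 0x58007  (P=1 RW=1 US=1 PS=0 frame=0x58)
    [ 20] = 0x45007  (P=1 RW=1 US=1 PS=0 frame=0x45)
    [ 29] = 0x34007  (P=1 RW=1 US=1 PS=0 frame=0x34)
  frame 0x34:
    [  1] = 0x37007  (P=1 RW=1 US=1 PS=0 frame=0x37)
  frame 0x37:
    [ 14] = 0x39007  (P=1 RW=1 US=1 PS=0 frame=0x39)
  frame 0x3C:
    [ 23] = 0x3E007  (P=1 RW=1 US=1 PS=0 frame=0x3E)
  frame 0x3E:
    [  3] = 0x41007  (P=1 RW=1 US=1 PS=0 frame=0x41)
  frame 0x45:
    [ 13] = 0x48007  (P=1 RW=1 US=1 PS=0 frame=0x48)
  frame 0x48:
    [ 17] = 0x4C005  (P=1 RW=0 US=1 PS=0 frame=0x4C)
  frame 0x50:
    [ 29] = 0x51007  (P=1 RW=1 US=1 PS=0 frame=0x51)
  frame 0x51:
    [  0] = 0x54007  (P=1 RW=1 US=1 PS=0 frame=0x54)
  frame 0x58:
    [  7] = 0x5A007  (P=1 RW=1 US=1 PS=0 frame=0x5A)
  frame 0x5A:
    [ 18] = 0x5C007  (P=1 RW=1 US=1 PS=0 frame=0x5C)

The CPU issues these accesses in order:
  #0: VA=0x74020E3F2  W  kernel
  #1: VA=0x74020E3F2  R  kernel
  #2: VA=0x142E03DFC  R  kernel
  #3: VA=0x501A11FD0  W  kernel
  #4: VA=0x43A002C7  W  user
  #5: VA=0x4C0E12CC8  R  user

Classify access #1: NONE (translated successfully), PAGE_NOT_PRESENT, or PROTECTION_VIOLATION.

Walk each access:
#0 VA=0x74020E3F2 (w,kernel):
  L0: frame=0x30 idx=29 entry=0x34007 [P=1 RW=1 US=1 PS=0]
  L1: frame=0x34 idx=1 entry=0x37007 [P=1 RW=1 US=1 PS=0]
  L2: frame=0x37 idx=14 entry=0x39007 [P=1 RW=1 US=1 PS=0]
  → PA=0x393F2  (3 entries read)
#1 VA=0x74020E3F2 (r,kernel):
  TLB hit vpn=0x74020E → PA=0x393F2
#2 VA=0x142E03DFC (r,kernel):
  L0: frame=0x30 idx=5 entry=0x3C007 [P=1 RW=1 US=1 PS=0]
  L1: frame=0x3C idx=23 entry=0x3E007 [P=1 RW=1 US=1 PS=0]
  L2: frame=0x3E idx=3 entry=0x41007 [P=1 RW=1 US=1 PS=0]
  → PA=0x41DFC  (3 entries read)
#3 VA=0x501A11FD0 (w,kernel):
  L0: frame=0x30 idx=20 entry=0x45007 [P=1 RW=1 US=1 PS=0]
  L1: frame=0x45 idx=13 entry=0x48007 [P=1 RW=1 US=1 PS=0]
  L2: frame=0x48 idx=17 entry=0x4C005 [P=1 RW=0 US=1 PS=0]
  → PROTECTION_VIOLATION  (3 entries read)
#4 VA=0x43A002C7 (w,user):
  L0: frame=0x30 idx=1 entry=0x50007 [P=1 RW=1 US=1 PS=0]
  L1: frame=0x50 idx=29 entry=0x51007 [P=1 RW=1 US=1 PS=0]
  L2: frame=0x51 idx=0 entry=0x54007 [P=1 RW=1 US=1 PS=0]
  → PA=0x542C7  (3 entries read)
#5 VA=0x4C0E12CC8 (r,user):
  L0: frame=0x30 idx=19 entry=0x58007 [P=1 RW=1 US=1 PS=0]
  L1: frame=0x58 idx=7 entry=0x5A007 [P=1 RW=1 US=1 PS=0]
  L2: frame=0x5A idx=18 entry=0x5C007 [P=1 RW=1 US=1 PS=0]
  → PA=0x5CCC8  (3 entries read)

Access #1 fault: NONE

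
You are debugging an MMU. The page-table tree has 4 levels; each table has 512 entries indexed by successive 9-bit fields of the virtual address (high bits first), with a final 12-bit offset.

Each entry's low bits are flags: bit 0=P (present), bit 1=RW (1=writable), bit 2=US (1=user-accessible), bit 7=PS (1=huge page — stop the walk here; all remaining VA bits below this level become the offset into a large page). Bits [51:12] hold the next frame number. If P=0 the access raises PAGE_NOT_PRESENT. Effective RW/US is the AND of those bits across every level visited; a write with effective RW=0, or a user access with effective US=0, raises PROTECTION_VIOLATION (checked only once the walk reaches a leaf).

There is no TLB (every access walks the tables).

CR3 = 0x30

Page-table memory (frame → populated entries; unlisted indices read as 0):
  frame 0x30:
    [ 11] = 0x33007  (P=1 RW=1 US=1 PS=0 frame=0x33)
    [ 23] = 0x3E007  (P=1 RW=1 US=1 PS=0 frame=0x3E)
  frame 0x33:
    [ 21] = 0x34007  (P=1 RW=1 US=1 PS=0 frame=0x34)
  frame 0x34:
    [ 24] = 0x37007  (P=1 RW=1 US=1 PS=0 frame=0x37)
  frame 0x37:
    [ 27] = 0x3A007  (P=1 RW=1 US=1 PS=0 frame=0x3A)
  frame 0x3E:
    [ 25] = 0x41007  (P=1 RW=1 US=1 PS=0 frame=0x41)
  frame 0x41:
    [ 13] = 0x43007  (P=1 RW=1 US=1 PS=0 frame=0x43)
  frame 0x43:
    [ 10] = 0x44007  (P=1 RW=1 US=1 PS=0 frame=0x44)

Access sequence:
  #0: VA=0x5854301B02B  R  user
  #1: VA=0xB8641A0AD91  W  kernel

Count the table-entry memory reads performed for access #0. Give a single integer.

Per-access translation:
#0 VA=0x5854301B02B (r,user):
  [0] read 0x30 idx=11: raw=0x33007 flags P=1 W=1 U=1 S=0
  [1] read 0x33 idx=21: raw=0x34007 flags P=1 W=1 U=1 S=0
  [2] read 0x34 idx=24: raw=0x37007 flags P=1 W=1 U=1 S=0
  [3] read 0x37 idx=27: raw=0x3A007 flags P=1 W=1 U=1 S=0
  ⇒ phys 0x3A02B  [4 reads]
#1 VA=0xB8641A0AD91 (w,kernel):
  [0] read 0x30 idx=23: raw=0x3E007 flags P=1 W=1 U=1 S=0
  [1] read 0x3E idx=25: raw=0x41007 flags P=1 W=1 U=1 S=0
  [2] read 0x41 idx=13: raw=0x43007 flags P=1 W=1 U=1 S=0
  [3] read 0x43 idx=10: raw=0x44007 flags P=1 W=1 U=1 S=0
  ⇒ phys 0x44D91  [4 reads]

Entries read for #0: 4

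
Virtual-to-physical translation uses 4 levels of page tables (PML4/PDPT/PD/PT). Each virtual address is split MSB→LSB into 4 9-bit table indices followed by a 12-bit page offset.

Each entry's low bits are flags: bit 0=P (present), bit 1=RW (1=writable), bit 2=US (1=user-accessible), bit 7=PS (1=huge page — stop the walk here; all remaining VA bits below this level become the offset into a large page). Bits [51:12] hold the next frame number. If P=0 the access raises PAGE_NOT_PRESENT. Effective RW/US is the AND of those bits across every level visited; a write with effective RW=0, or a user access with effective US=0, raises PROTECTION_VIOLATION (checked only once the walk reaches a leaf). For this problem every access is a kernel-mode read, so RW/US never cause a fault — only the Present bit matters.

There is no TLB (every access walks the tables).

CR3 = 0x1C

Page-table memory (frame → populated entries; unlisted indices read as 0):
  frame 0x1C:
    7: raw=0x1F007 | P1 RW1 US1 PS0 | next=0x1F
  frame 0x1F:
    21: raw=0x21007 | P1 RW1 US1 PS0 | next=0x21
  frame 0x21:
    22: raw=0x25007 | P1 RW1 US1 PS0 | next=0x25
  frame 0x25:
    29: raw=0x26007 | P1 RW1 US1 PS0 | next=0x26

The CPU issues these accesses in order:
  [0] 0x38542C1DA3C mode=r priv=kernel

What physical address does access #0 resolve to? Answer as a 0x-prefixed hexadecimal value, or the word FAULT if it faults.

Trace:
#0 VA=0x38542C1DA3C (r,kernel):
  lvl0: tbl 0x1C, slot 7 ⇒ 0x1F007 (P1/RW1/US1/PS0)
  lvl1: tbl 0x1F, slot 21 ⇒ 0x21007 (P1/RW1/US1/PS0)
  lvl2: tbl 0x21, slot 22 ⇒ 0x25007 (P1/RW1/US1/PS0)
  lvl3: tbl 0x25, slot 29 ⇒ 0x26007 (P1/RW1/US1/PS0)
  ⇒ phys 0x26A3C  [4 reads]

Access #0 PA: 0x26A3C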